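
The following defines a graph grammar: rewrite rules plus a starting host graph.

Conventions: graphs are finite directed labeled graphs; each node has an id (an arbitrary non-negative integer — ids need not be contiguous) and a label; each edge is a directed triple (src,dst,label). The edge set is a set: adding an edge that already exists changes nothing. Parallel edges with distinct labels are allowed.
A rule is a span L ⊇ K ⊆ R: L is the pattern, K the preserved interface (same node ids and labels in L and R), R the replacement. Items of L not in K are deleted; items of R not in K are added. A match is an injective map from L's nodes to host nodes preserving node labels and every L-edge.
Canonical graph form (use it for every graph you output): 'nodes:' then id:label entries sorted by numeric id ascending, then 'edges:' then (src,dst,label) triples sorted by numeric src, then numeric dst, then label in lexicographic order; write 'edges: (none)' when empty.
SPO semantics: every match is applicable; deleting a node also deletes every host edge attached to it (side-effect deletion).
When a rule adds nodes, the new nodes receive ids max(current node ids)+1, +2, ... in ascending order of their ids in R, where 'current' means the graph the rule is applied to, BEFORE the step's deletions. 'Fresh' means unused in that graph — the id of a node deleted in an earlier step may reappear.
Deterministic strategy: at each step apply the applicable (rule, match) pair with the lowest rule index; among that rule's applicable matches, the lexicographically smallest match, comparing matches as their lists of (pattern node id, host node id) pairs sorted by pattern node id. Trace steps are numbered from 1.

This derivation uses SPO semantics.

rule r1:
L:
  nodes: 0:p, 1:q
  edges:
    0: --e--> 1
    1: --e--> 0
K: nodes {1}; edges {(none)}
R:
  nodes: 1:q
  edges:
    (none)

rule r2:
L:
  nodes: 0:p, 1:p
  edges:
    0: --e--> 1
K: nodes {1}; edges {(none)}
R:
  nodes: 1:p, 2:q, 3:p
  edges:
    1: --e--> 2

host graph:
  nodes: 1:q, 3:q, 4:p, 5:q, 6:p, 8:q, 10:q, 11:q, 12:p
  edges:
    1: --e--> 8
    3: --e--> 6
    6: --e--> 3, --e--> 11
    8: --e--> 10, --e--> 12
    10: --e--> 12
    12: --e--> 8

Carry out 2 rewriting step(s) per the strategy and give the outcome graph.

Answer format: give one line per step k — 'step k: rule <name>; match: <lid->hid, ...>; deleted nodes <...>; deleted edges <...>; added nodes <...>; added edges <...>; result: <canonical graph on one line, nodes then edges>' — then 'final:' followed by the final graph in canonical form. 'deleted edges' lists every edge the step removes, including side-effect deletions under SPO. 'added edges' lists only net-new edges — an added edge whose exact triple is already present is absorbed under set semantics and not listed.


step 1: rule r1; match: 0->6, 1->3; deleted nodes 6; deleted edges (3,6,e); (6,3,e); (6,11,e); added nodes (none); added edges (none); result: nodes: 1:q, 3:q, 4:p, 5:q, 8:q, 10:q, 11:q, 12:p edges: (1,8,e); (8,10,e); (8,12,e); (10,12,e); (12,8,e)
step 2: rule r1; match: 0->12, 1->8; deleted nodes 12; deleted edges (8,12,e); (10,12,e); (12,8,e); added nodes (none); added edges (none); result: nodes: 1:q, 3:q, 4:p, 5:q, 8:q, 10:q, 11:q edges: (1,8,e); (8,10,e)
final:
nodes: 1:q, 3:q, 4:p, 5:q, 8:q, 10:q, 11:q
edges: (1,8,e); (8,10,e)


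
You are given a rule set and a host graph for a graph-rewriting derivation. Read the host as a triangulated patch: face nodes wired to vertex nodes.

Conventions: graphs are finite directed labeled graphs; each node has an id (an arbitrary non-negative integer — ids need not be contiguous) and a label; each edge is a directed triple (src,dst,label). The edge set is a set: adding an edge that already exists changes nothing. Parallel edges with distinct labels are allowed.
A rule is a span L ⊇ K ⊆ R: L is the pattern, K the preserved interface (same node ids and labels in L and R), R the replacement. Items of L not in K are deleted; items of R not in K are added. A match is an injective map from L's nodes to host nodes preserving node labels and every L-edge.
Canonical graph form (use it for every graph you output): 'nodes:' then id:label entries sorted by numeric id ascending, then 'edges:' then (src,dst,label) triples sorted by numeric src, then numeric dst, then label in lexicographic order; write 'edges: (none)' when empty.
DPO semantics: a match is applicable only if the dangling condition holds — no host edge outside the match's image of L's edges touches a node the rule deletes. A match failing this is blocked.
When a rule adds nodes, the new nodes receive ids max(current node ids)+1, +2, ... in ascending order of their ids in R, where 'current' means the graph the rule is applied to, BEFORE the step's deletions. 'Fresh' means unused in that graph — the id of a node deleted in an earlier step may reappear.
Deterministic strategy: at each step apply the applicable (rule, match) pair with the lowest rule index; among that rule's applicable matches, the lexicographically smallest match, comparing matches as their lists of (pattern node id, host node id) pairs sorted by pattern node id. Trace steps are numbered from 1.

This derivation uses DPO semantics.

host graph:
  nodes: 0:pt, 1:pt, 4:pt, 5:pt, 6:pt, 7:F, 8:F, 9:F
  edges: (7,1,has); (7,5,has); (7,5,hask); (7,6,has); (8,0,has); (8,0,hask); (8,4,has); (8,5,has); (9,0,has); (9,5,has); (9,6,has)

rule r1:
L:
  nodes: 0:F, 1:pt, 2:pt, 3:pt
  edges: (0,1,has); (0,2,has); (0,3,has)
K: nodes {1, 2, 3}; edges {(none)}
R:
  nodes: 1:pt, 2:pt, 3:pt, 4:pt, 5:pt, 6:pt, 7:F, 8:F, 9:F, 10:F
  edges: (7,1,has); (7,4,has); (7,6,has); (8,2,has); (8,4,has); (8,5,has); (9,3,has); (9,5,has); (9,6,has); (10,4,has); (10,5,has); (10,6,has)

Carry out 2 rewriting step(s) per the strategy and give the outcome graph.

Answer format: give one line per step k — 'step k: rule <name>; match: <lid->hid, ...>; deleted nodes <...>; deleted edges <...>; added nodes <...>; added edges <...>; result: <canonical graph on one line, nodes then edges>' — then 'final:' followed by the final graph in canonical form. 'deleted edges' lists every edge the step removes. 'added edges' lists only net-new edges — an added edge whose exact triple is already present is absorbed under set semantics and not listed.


step 1: rule r1; match: 0->9, 1->0, 2->5, 3->6; deleted nodes 9; deleted edges (9,0,has); (9,5,has); (9,6,has); added nodes 10, 11, 12, 13, 14, 15, 16; added edges (13,0,has); (13,10,has); (13,12,has); (14,5,has); (14,10,has); (14,11,has); (15,6,has); (15,11,has); (15,12,has); (16,10,has); (16,11,has); (16,12,has); result: nodes: 0:pt, 1:pt, 4:pt, 5:pt, 6:pt, 7:F, 8:F, 10:pt, 11:pt, 12:pt, 13:F, 14:F, 15:F, 16:F edges: (7,1,has); (7,5,has); (7,5,hask); (7,6,has); (8,0,has); (8,0,hask); (8,4,has); (8,5,has); (13,0,has); (13,10,has); (13,12,has); (14,5,has); (14,10,has); (14,11,has); (15,6,has); (15,11,has); (15,12,has); (16,10,has); (16,11,has); (16,12,has)
step 2: rule r1; match: 0->13, 1->0, 2->10, 3->12; deleted nodes 13; deleted edges (13,0,has); (13,10,has); (13,12,has); added nodes 17, 18, 19, 20, 21, 22, 23; added edges (20,0,has); (20,17,has); (20,19,has); (21,10,has); (21,17,has); (21,18,has); (22,12,has); (22,18,has); (22,19,has); (23,17,has); (23,18,has); (23,19,has); result: nodes: 0:pt, 1:pt, 4:pt, 5:pt, 6:pt, 7:F, 8:F, 10:pt, 11:pt, 12:pt, 14:F, 15:F, 16:F, 17:pt, 18:pt, 19:pt, 20:F, 21:F, 22:F, 23:F edges: (7,1,has); (7,5,has); (7,5,hask); (7,6,has); (8,0,has); (8,0,hask); (8,4,has); (8,5,has); (14,5,has); (14,10,has); (14,11,has); (15,6,has); (15,11,has); (15,12,has); (16,10,has); (16,11,has); (16,12,has); (20,0,has); (20,17,has); (20,19,has); (21,10,has); (21,17,has); (21,18,has); (22,12,has); (22,18,has); (22,19,has); (23,17,has); (23,18,has); (23,19,has)
final:
nodes: 0:pt, 1:pt, 4:pt, 5:pt, 6:pt, 7:F, 8:F, 10:pt, 11:pt, 12:pt, 14:F, 15:F, 16:F, 17:pt, 18:pt, 19:pt, 20:F, 21:F, 22:F, 23:F
edges: (7,1,has); (7,5,has); (7,5,hask); (7,6,has); (8,0,has); (8,0,hask); (8,4,has); (8,5,has); (14,5,has); (14,10,has); (14,11,has); (15,6,has); (15,11,has); (15,12,has); (16,10,has); (16,11,has); (16,12,has); (20,0,has); (20,17,has); (20,19,has); (21,10,has); (21,17,has); (21,18,has); (22,12,has); (22,18,has); (22,19,has); (23,17,has); (23,18,has); (23,19,has)


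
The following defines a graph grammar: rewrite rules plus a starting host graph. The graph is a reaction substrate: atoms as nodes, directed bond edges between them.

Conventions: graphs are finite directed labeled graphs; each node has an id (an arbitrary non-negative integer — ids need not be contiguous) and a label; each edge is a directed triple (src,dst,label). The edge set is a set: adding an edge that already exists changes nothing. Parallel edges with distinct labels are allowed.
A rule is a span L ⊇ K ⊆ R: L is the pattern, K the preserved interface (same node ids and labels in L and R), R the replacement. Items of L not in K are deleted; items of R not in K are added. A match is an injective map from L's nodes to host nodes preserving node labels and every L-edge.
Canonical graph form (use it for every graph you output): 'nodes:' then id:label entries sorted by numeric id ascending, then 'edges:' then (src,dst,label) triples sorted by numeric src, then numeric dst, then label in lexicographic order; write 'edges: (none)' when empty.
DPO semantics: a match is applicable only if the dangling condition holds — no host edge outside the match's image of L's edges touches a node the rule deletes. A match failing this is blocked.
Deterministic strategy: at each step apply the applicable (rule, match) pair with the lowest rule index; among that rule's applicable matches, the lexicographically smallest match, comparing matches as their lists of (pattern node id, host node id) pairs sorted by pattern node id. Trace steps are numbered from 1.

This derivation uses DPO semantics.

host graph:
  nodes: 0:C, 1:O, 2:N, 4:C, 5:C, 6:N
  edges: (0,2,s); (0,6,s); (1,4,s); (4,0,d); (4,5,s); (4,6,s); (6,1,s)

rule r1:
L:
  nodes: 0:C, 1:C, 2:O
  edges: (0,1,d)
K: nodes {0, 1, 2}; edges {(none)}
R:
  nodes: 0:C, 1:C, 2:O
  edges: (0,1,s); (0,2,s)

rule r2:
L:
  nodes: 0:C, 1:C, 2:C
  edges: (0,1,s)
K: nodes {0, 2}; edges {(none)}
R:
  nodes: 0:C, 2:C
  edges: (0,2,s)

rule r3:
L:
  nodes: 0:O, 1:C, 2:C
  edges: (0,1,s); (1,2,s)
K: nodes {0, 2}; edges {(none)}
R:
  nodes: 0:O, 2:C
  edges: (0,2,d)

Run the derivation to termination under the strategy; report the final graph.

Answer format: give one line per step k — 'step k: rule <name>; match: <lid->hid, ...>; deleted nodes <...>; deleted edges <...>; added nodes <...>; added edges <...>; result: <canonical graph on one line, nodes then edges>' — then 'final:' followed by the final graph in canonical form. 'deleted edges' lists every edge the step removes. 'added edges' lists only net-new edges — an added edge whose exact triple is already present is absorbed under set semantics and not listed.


step 1: rule r1; match: 0->4, 1->0, 2->1; deleted nodes (none); deleted edges (4,0,d); added nodes (none); added edges (4,0,s); (4,1,s); result: nodes: 0:C, 1:O, 2:N, 4:C, 5:C, 6:N edges: (0,2,s); (0,6,s); (1,4,s); (4,0,s); (4,1,s); (4,5,s); (4,6,s); (6,1,s)
step 2: rule r2; match: 0->4, 1->5, 2->0; deleted nodes 5; deleted edges (4,5,s); added nodes (none); added edges (none); result: nodes: 0:C, 1:O, 2:N, 4:C, 6:N edges: (0,2,s); (0,6,s); (1,4,s); (4,0,s); (4,1,s); (4,6,s); (6,1,s)
final:
nodes: 0:C, 1:O, 2:N, 4:C, 6:N
edges: (0,2,s); (0,6,s); (1,4,s); (4,0,s); (4,1,s); (4,6,s); (6,1,s)


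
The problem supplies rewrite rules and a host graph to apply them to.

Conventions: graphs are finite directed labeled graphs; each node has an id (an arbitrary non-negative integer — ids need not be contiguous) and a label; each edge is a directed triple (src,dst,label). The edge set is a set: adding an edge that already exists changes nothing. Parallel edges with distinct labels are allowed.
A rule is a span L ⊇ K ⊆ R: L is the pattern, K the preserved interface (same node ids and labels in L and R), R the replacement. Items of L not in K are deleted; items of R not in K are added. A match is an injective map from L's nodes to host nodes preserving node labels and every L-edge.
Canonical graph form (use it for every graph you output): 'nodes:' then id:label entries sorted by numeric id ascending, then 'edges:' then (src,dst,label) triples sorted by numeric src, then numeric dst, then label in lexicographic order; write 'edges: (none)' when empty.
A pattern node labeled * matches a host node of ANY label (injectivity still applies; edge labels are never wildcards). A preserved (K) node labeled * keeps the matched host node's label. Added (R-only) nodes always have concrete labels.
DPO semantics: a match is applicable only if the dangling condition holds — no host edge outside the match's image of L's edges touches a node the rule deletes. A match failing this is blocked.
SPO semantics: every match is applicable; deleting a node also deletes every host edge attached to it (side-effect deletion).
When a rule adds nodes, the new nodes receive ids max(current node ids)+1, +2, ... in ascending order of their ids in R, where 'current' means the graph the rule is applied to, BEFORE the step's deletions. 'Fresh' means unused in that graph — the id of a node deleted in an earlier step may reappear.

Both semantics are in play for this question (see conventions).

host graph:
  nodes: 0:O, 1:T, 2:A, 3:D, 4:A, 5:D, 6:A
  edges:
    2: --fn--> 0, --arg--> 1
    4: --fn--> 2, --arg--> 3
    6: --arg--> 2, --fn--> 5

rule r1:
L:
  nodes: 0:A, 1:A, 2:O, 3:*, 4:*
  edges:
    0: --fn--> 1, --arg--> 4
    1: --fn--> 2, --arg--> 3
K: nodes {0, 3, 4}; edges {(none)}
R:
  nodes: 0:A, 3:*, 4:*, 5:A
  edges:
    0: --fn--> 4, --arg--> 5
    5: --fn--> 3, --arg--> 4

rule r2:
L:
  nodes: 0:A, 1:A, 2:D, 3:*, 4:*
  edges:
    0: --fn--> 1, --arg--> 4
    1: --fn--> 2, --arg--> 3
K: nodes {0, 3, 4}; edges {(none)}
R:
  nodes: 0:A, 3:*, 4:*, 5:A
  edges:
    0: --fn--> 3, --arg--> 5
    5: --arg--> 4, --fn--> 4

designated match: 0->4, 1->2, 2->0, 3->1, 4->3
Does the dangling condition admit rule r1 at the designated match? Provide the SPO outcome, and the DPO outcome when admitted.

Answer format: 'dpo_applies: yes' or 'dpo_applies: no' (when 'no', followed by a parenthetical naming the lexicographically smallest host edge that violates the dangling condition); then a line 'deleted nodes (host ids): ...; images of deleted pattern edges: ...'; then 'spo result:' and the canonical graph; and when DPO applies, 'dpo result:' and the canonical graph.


dpo_applies: no
(the rule deletes node 2, which keeps host edge (6,2,arg) outside the match image — the dangling condition fails, DPO blocks; SPO proceeds and side-deletes such edges)
deleted nodes (host ids): 0, 2; images of deleted pattern edges: (2,0,fn); (2,1,arg); (4,2,fn); (4,3,arg)
spo result:
nodes: 1:T, 3:D, 4:A, 5:D, 6:A, 7:A
edges: (4,3,fn); (4,7,arg); (6,5,fn); (7,1,fn); (7,3,arg)


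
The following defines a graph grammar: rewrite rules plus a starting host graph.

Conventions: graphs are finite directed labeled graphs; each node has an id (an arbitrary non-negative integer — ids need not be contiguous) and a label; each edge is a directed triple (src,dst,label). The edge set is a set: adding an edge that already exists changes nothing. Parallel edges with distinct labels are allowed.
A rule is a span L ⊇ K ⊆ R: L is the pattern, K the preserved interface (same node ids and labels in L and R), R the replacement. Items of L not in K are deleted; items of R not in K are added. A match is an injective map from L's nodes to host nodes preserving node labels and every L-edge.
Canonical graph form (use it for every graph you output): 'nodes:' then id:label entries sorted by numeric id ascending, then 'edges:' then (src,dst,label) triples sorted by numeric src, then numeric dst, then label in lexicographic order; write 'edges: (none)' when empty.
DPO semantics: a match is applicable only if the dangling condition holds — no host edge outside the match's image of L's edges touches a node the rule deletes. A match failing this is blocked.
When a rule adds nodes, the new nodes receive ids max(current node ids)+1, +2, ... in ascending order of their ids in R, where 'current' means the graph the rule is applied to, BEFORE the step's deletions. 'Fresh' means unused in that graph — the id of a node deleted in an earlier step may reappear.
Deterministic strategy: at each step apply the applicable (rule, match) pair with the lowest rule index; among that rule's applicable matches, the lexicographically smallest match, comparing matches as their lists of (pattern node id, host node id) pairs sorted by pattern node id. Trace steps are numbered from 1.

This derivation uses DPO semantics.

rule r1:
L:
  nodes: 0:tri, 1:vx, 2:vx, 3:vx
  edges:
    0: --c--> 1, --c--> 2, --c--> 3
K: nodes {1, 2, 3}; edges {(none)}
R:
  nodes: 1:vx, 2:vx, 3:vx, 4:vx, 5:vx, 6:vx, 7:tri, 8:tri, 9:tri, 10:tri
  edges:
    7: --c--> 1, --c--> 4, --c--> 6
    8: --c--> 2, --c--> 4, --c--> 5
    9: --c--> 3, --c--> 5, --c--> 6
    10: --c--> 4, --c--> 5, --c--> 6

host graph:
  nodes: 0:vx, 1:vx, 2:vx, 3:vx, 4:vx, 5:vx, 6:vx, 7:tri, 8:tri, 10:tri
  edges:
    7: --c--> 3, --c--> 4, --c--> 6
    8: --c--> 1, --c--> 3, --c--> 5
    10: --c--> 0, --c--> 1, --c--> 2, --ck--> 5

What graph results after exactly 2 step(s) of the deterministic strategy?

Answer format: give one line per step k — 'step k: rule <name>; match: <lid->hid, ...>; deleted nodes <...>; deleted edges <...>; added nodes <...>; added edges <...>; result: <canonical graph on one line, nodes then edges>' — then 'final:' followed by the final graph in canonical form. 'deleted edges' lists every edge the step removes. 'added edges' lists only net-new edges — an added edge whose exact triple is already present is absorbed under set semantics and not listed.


step 1: rule r1; match: 0->7, 1->3, 2->4, 3->6; deleted nodes 7; deleted edges (7,3,c); (7,4,c); (7,6,c); added nodes 11, 12, 13, 14, 15, 16, 17; added edges (14,3,c); (14,11,c); (14,13,c); (15,4,c); (15,11,c); (15,12,c); (16,6,c); (16,12,c); (16,13,c); (17,11,c); (17,12,c); (17,13,c); result: nodes: 0:vx, 1:vx, 2:vx, 3:vx, 4:vx, 5:vx, 6:vx, 8:tri, 10:tri, 11:vx, 12:vx, 13:vx, 14:tri, 15:tri, 16:tri, 17:tri edges: (8,1,c); (8,3,c); (8,5,c); (10,0,c); (10,1,c); (10,2,c); (10,5,ck); (14,3,c); (14,11,c); (14,13,c); (15,4,c); (15,11,c); (15,12,c); (16,6,c); (16,12,c); (16,13,c); (17,11,c); (17,12,c); (17,13,c)
step 2: rule r1; match: 0->8, 1->1, 2->3, 3->5; deleted nodes 8; deleted edges (8,1,c); (8,3,c); (8,5,c); added nodes 18, 19, 20, 21, 22, 23, 24; added edges (21,1,c); (21,18,c); (21,20,c); (22,3,c); (22,18,c); (22,19,c); (23,5,c); (23,19,c); (23,20,c); (24,18,c); (24,19,c); (24,20,c); result: nodes: 0:vx, 1:vx, 2:vx, 3:vx, 4:vx, 5:vx, 6:vx, 10:tri, 11:vx, 12:vx, 13:vx, 14:tri, 15:tri, 16:tri, 17:tri, 18:vx, 19:vx, 20:vx, 21:tri, 22:tri, 23:tri, 24:tri edges: (10,0,c); (10,1,c); (10,2,c); (10,5,ck); (14,3,c); (14,11,c); (14,13,c); (15,4,c); (15,11,c); (15,12,c); (16,6,c); (16,12,c); (16,13,c); (17,11,c); (17,12,c); (17,13,c); (21,1,c); (21,18,c); (21,20,c); (22,3,c); (22,18,c); (22,19,c); (23,5,c); (23,19,c); (23,20,c); (24,18,c); (24,19,c); (24,20,c)
final:
nodes: 0:vx, 1:vx, 2:vx, 3:vx, 4:vx, 5:vx, 6:vx, 10:tri, 11:vx, 12:vx, 13:vx, 14:tri, 15:tri, 16:tri, 17:tri, 18:vx, 19:vx, 20:vx, 21:tri, 22:tri, 23:tri, 24:tri
edges: (10,0,c); (10,1,c); (10,2,c); (10,5,ck); (14,3,c); (14,11,c); (14,13,c); (15,4,c); (15,11,c); (15,12,c); (16,6,c); (16,12,c); (16,13,c); (17,11,c); (17,12,c); (17,13,c); (21,1,c); (21,18,c); (21,20,c); (22,3,c); (22,18,c); (22,19,c); (23,5,c); (23,19,c); (23,20,c); (24,18,c); (24,19,c); (24,20,c)


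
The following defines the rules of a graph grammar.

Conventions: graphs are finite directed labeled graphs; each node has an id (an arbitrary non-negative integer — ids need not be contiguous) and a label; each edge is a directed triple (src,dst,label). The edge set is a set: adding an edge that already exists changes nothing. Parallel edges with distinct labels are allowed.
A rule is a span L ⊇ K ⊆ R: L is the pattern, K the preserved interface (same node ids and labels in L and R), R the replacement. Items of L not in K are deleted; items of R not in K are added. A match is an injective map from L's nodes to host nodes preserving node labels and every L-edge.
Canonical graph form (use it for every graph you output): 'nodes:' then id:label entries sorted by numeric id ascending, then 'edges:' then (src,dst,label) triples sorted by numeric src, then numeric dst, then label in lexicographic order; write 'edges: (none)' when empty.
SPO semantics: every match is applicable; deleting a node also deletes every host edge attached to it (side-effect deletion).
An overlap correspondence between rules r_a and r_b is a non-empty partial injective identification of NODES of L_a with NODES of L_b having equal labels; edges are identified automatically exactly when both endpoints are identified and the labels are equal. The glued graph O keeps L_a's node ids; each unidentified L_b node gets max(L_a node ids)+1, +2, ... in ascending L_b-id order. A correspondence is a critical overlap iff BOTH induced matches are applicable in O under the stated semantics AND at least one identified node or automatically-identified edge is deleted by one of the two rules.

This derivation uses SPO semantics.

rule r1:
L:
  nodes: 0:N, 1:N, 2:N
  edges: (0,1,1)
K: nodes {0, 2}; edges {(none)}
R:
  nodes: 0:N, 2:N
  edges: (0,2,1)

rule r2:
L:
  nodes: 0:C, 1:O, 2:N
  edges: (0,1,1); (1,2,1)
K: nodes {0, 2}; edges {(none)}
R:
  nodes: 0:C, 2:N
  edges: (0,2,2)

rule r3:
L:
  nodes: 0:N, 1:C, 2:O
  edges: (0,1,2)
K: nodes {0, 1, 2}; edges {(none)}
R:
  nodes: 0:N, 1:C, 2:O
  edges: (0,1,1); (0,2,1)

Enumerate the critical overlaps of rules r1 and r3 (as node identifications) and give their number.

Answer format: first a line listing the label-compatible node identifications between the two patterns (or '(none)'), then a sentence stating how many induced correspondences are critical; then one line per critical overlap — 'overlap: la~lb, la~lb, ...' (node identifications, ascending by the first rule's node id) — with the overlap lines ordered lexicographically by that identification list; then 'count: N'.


label-compatible node identifications between L(r1) and L(r3): 0~0, 1~0, 2~0
1 of the induced correspondences is a critical overlap of r1 and r3.
overlap: 1~0
count: 1


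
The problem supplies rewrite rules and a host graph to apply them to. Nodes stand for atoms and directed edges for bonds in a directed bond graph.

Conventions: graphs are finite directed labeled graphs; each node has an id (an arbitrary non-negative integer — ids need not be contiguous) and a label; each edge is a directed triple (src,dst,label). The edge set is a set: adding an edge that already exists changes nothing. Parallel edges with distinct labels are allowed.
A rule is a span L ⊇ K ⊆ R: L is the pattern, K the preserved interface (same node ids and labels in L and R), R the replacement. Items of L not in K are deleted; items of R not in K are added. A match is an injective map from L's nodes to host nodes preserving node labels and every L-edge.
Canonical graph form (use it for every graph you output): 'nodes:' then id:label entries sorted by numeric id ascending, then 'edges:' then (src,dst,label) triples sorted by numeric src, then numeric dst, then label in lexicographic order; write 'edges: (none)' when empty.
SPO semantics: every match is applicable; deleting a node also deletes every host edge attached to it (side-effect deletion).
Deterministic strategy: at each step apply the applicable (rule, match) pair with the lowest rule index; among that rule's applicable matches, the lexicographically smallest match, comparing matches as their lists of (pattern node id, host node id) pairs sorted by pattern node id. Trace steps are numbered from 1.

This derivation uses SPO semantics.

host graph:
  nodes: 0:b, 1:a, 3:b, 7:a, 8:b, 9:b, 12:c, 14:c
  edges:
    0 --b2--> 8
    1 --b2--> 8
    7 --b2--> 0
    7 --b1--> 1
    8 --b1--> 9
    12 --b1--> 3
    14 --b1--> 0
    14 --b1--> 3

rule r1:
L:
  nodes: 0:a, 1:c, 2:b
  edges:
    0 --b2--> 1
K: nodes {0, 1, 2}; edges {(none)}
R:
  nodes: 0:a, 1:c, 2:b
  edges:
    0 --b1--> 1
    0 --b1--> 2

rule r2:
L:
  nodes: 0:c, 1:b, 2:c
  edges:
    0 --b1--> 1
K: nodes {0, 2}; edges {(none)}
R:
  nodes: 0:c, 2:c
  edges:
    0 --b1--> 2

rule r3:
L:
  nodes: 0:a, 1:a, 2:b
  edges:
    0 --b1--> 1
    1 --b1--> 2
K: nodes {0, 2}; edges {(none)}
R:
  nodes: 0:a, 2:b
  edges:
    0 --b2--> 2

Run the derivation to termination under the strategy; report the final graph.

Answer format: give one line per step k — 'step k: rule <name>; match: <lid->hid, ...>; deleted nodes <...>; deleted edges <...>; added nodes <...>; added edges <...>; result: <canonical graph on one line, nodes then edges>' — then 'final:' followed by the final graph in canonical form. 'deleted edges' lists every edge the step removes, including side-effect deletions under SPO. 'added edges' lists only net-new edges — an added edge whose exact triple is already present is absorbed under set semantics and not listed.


step 1: rule r2; match: 0->12, 1->3, 2->14; deleted nodes 3; deleted edges (12,3,b1); (14,3,b1); added nodes (none); added edges (12,14,b1); result: nodes: 0:b, 1:a, 7:a, 8:b, 9:b, 12:c, 14:c edges: (0,8,b2); (1,8,b2); (7,0,b2); (7,1,b1); (8,9,b1); (12,14,b1); (14,0,b1)
step 2: rule r2; match: 0->14, 1->0, 2->12; deleted nodes 0; deleted edges (0,8,b2); (7,0,b2); (14,0,b1); added nodes (none); added edges (14,12,b1); result: nodes: 1:a, 7:a, 8:b, 9:b, 12:c, 14:c edges: (1,8,b2); (7,1,b1); (8,9,b1); (12,14,b1); (14,12,b1)
final:
nodes: 1:a, 7:a, 8:b, 9:b, 12:c, 14:c
edges: (1,8,b2); (7,1,b1); (8,9,b1); (12,14,b1); (14,12,b1)


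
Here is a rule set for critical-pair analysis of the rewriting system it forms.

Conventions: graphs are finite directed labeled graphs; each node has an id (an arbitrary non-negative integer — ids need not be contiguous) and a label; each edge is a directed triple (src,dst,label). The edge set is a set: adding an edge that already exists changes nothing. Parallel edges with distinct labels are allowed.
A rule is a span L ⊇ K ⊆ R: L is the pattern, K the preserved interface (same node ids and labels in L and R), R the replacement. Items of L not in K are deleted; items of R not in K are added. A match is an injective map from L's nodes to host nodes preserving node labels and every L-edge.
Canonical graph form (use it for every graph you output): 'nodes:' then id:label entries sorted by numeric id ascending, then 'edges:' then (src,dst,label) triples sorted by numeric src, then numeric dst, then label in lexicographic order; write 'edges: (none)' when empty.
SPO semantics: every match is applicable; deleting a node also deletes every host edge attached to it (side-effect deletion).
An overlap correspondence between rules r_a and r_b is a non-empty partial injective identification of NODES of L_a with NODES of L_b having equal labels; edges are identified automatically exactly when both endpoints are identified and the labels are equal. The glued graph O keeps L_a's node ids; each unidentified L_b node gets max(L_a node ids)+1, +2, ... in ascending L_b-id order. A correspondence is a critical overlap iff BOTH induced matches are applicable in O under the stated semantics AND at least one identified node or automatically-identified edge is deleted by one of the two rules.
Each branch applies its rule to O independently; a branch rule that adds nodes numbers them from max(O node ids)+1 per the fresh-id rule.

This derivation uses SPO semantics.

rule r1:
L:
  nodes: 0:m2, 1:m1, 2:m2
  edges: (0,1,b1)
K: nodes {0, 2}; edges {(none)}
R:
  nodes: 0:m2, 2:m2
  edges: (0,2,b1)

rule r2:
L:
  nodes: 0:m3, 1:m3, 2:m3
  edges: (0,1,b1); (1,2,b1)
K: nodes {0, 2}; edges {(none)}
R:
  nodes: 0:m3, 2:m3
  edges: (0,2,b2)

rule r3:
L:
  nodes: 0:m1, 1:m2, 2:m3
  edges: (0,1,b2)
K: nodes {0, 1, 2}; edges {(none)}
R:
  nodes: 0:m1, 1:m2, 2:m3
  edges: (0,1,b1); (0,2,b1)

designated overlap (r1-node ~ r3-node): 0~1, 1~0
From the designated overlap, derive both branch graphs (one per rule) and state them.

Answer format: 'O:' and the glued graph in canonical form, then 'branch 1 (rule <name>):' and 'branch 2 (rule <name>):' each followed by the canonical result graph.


O:
nodes: 0:m2, 1:m1, 2:m2, 3:m3
edges: (0,1,b1); (1,0,b2)
branch 1 (rule r1):
nodes: 0:m2, 2:m2, 3:m3
edges: (0,2,b1)
branch 2 (rule r3):
nodes: 0:m2, 1:m1, 2:m2, 3:m3
edges: (0,1,b1); (1,0,b1); (1,3,b1)


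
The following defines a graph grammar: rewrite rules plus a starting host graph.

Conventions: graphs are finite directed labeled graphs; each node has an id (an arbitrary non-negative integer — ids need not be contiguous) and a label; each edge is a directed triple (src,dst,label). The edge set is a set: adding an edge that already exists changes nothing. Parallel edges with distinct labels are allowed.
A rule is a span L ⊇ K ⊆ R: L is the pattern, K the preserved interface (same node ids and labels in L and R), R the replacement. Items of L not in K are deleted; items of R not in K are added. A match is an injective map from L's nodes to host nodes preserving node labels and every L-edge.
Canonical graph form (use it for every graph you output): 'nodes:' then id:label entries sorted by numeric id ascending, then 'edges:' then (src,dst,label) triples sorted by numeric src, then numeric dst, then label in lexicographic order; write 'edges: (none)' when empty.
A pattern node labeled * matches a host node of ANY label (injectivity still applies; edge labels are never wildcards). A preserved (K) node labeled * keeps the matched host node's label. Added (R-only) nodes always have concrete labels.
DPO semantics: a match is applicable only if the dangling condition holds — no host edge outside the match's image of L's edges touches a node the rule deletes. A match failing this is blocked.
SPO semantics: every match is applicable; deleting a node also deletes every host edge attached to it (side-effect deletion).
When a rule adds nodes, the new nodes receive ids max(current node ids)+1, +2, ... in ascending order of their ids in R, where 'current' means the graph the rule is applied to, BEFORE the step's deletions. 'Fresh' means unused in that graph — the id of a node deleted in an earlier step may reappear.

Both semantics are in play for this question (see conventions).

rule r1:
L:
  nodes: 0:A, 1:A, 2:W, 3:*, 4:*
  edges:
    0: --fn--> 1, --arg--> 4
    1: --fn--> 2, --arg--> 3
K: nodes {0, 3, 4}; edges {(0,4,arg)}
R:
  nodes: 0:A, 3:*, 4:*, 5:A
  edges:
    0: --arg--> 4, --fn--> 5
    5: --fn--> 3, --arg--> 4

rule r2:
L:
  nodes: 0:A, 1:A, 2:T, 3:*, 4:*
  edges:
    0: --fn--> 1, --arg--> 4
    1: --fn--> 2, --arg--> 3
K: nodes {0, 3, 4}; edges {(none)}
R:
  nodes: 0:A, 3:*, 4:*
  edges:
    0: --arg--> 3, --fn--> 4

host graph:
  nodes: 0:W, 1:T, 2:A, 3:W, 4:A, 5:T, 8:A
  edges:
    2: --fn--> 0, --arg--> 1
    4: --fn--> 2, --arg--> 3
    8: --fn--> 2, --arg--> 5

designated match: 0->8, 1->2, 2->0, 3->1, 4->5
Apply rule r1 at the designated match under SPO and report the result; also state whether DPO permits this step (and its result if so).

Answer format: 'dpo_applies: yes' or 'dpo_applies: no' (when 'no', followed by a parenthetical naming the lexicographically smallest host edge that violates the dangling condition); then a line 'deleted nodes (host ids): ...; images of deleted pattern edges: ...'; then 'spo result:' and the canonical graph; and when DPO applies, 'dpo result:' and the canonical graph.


dpo_applies: no
(the rule deletes node 2, which keeps host edge (4,2,fn) outside the match image — the dangling condition fails, DPO blocks; SPO proceeds and side-deletes such edges)
deleted nodes (host ids): 0, 2; images of deleted pattern edges: (2,0,fn); (2,1,arg); (8,2,fn)
spo result:
nodes: 1:T, 3:W, 4:A, 5:T, 8:A, 9:A
edges: (4,3,arg); (8,5,arg); (8,9,fn); (9,1,fn); (9,5,arg)


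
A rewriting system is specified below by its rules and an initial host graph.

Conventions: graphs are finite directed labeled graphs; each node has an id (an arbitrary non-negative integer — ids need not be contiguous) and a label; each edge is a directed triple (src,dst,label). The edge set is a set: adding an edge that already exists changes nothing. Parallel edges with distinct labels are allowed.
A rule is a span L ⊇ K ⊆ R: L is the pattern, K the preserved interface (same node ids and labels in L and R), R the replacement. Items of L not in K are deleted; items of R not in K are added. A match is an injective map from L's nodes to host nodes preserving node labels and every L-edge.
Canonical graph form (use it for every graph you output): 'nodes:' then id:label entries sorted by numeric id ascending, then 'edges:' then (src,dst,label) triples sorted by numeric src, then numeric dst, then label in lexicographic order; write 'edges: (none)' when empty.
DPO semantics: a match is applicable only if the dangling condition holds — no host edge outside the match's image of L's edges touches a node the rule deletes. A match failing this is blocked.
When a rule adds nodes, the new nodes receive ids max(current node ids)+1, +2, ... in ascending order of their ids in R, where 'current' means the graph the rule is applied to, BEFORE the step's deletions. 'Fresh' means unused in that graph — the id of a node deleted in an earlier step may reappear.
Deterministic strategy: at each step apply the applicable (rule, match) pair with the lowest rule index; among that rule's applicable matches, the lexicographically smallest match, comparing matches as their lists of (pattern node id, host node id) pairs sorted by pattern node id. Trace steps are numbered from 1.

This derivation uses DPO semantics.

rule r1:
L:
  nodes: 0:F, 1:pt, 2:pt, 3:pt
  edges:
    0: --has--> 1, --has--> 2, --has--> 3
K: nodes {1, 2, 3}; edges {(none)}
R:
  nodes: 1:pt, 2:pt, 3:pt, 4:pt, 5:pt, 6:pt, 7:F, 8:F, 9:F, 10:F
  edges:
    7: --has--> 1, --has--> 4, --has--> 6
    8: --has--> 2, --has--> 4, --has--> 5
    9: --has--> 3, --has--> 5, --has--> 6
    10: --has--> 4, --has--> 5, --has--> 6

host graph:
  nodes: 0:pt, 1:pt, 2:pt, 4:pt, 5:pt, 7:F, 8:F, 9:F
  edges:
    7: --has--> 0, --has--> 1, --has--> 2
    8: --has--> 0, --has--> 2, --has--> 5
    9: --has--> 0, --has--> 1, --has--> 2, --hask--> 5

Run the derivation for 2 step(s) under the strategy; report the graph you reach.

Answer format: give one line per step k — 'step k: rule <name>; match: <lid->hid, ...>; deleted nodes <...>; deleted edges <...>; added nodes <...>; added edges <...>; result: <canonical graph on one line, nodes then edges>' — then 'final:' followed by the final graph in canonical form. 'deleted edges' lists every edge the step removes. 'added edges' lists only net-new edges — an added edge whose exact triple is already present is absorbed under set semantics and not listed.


step 1: rule r1; match: 0->7, 1->0, 2->1, 3->2; deleted nodes 7; deleted edges (7,0,has); (7,1,has); (7,2,has); added nodes 10, 11, 12, 13, 14, 15, 16; added edges (13,0,has); (13,10,has); (13,12,has); (14,1,has); (14,10,has); (14,11,has); (15,2,has); (15,11,has); (15,12,has); (16,10,has); (16,11,has); (16,12,has); result: nodes: 0:pt, 1:pt, 2:pt, 4:pt, 5:pt, 8:F, 9:F, 10:pt, 11:pt, 12:pt, 13:F, 14:F, 15:F, 16:F edges: (8,0,has); (8,2,has); (8,5,has); (9,0,has); (9,1,has); (9,2,has); (9,5,hask); (13,0,has); (13,10,has); (13,12,has); (14,1,has); (14,10,has); (14,11,has); (15,2,has); (15,11,has); (15,12,has); (16,10,has); (16,11,has); (16,12,has)
step 2: rule r1; match: 0->8, 1->0, 2->2, 3->5; deleted nodes 8; deleted edges (8,0,has); (8,2,has); (8,5,has); added nodes 17, 18, 19, 20, 21, 22, 23; added edges (20,0,has); (20,17,has); (20,19,has); (21,2,has); (21,17,has); (21,18,has); (22,5,has); (22,18,has); (22,19,has); (23,17,has); (23,18,has); (23,19,has); result: nodes: 0:pt, 1:pt, 2:pt, 4:pt, 5:pt, 9:F, 10:pt, 11:pt, 12:pt, 13:F, 14:F, 15:F, 16:F, 17:pt, 18:pt, 19:pt, 20:F, 21:F, 22:F, 23:F edges: (9,0,has); (9,1,has); (9,2,has); (9,5,hask); (13,0,has); (13,10,has); (13,12,has); (14,1,has); (14,10,has); (14,11,has); (15,2,has); (15,11,has); (15,12,has); (16,10,has); (16,11,has); (16,12,has); (20,0,has); (20,17,has); (20,19,has); (21,2,has); (21,17,has); (21,18,has); (22,5,has); (22,18,has); (22,19,has); (23,17,has); (23,18,has); (23,19,has)
final:
nodes: 0:pt, 1:pt, 2:pt, 4:pt, 5:pt, 9:F, 10:pt, 11:pt, 12:pt, 13:F, 14:F, 15:F, 16:F, 17:pt, 18:pt, 19:pt, 20:F, 21:F, 22:F, 23:F
edges: (9,0,has); (9,1,has); (9,2,has); (9,5,hask); (13,0,has); (13,10,has); (13,12,has); (14,1,has); (14,10,has); (14,11,has); (15,2,has); (15,11,has); (15,12,has); (16,10,has); (16,11,has); (16,12,has); (20,0,has); (20,17,has); (20,19,has); (21,2,has); (21,17,has); (21,18,has); (22,5,has); (22,18,has); (22,19,has); (23,17,has); (23,18,has); (23,19,has)


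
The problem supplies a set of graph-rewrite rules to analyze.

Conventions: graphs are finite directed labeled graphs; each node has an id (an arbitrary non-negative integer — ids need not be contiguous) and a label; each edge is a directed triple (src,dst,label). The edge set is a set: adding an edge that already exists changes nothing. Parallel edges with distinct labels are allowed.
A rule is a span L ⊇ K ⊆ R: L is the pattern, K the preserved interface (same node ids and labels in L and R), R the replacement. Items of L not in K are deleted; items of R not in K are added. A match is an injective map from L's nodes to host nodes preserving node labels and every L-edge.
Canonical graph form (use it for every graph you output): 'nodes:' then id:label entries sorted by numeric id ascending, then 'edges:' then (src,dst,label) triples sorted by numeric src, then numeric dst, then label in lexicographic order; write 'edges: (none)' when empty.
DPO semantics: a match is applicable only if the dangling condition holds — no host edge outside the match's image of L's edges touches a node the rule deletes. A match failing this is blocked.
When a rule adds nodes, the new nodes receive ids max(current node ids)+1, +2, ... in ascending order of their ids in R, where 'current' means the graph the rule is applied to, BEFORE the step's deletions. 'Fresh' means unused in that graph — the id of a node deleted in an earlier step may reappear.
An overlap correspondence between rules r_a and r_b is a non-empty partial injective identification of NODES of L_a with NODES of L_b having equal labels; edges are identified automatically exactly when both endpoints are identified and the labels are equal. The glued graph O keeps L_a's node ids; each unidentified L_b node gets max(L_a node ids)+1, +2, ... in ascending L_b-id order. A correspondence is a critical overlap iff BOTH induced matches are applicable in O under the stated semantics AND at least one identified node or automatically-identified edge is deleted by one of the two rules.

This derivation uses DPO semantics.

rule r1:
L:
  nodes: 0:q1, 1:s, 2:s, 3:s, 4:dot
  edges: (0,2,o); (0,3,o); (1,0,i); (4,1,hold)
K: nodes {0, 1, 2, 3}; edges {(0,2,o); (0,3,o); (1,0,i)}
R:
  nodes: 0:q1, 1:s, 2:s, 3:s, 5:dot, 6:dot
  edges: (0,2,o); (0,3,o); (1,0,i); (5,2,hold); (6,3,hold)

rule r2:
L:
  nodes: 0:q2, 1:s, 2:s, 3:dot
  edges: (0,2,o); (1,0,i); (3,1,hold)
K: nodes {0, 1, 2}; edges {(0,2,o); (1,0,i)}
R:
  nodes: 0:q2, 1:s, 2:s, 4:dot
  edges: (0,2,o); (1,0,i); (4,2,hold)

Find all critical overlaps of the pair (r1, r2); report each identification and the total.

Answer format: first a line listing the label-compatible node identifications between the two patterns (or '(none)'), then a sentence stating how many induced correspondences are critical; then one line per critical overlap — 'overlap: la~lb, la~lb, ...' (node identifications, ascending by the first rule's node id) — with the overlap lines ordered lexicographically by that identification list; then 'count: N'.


label-compatible node identifications between L(r1) and L(r2): 1~1, 1~2, 2~1, 2~2, 3~1, 3~2, 4~3
3 of the induced correspondences are critical overlaps of r1 and r2.
overlap: 1~1, 2~2, 4~3
overlap: 1~1, 3~2, 4~3
overlap: 1~1, 4~3
count: 3


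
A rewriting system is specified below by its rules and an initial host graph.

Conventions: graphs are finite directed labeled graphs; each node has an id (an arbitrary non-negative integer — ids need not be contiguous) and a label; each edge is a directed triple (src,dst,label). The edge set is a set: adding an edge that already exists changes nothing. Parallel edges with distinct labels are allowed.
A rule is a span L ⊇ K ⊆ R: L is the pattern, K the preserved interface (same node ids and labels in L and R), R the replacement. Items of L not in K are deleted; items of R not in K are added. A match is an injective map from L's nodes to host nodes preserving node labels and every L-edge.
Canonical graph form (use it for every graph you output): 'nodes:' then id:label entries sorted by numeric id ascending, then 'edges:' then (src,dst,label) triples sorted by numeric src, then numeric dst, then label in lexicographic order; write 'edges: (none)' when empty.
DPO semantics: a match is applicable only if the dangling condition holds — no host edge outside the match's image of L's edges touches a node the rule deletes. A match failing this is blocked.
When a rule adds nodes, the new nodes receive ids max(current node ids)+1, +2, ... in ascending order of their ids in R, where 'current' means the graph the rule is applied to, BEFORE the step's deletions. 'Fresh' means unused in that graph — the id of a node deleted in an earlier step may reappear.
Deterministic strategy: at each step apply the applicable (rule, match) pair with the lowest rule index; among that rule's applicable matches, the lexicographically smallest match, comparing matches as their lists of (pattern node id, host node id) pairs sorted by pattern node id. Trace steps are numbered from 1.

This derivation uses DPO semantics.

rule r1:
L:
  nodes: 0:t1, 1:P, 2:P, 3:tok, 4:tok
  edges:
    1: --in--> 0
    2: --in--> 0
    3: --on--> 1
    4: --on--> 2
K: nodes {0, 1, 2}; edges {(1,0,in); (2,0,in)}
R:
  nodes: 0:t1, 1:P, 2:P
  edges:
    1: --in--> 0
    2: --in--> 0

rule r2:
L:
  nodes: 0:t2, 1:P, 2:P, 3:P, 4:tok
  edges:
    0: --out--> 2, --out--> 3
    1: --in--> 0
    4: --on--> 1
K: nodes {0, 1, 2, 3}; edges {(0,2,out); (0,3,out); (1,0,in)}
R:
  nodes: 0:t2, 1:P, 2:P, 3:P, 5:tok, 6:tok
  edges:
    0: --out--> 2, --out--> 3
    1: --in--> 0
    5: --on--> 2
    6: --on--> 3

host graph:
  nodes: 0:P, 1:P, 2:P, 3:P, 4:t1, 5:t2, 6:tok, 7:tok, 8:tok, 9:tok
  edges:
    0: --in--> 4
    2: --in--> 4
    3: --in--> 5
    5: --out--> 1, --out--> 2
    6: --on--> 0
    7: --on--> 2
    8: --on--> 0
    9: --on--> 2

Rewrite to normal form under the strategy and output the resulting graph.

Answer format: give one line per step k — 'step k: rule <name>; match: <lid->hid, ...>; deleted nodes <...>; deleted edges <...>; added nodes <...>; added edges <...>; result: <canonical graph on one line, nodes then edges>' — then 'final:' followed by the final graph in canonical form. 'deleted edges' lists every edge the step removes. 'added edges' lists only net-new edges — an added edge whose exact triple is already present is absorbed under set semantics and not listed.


step 1: rule r1; match: 0->4, 1->0, 2->2, 3->6, 4->7; deleted nodes 6, 7; deleted edges (6,0,on); (7,2,on); added nodes (none); added edges (none); result: nodes: 0:P, 1:P, 2:P, 3:P, 4:t1, 5:t2, 8:tok, 9:tok edges: (0,4,in); (2,4,in); (3,5,in); (5,1,out); (5,2,out); (8,0,on); (9,2,on)
step 2: rule r1; match: 0->4, 1->0, 2->2, 3->8, 4->9; deleted nodes 8, 9; deleted edges (8,0,on); (9,2,on); added nodes (none); added edges (none); result: nodes: 0:P, 1:P, 2:P, 3:P, 4:t1, 5:t2 edges: (0,4,in); (2,4,in); (3,5,in); (5,1,out); (5,2,out)
final:
nodes: 0:P, 1:P, 2:P, 3:P, 4:t1, 5:t2
edges: (0,4,in); (2,4,in); (3,5,in); (5,1,out); (5,2,out)
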